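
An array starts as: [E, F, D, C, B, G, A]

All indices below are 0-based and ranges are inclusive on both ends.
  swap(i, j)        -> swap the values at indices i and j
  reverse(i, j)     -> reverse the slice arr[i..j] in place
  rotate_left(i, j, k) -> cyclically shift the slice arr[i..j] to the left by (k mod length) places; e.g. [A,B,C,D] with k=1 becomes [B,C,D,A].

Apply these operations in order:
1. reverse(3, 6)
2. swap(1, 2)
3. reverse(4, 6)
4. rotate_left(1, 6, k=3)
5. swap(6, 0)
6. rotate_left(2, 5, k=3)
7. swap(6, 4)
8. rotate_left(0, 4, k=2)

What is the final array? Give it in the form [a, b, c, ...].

After 1 (reverse(3, 6)): [E, F, D, A, G, B, C]
After 2 (swap(1, 2)): [E, D, F, A, G, B, C]
After 3 (reverse(4, 6)): [E, D, F, A, C, B, G]
After 4 (rotate_left(1, 6, k=3)): [E, C, B, G, D, F, A]
After 5 (swap(6, 0)): [A, C, B, G, D, F, E]
After 6 (rotate_left(2, 5, k=3)): [A, C, F, B, G, D, E]
After 7 (swap(6, 4)): [A, C, F, B, E, D, G]
After 8 (rotate_left(0, 4, k=2)): [F, B, E, A, C, D, G]

Answer: [F, B, E, A, C, D, G]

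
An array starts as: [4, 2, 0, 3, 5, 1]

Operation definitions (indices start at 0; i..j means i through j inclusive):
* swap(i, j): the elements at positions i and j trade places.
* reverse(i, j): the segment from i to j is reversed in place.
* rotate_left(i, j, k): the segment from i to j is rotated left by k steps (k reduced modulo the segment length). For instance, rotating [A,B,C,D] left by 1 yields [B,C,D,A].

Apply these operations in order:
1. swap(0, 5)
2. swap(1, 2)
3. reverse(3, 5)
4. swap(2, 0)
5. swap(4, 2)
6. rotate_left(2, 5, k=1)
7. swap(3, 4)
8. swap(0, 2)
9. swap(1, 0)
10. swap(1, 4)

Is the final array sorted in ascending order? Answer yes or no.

After 1 (swap(0, 5)): [1, 2, 0, 3, 5, 4]
After 2 (swap(1, 2)): [1, 0, 2, 3, 5, 4]
After 3 (reverse(3, 5)): [1, 0, 2, 4, 5, 3]
After 4 (swap(2, 0)): [2, 0, 1, 4, 5, 3]
After 5 (swap(4, 2)): [2, 0, 5, 4, 1, 3]
After 6 (rotate_left(2, 5, k=1)): [2, 0, 4, 1, 3, 5]
After 7 (swap(3, 4)): [2, 0, 4, 3, 1, 5]
After 8 (swap(0, 2)): [4, 0, 2, 3, 1, 5]
After 9 (swap(1, 0)): [0, 4, 2, 3, 1, 5]
After 10 (swap(1, 4)): [0, 1, 2, 3, 4, 5]

Answer: yes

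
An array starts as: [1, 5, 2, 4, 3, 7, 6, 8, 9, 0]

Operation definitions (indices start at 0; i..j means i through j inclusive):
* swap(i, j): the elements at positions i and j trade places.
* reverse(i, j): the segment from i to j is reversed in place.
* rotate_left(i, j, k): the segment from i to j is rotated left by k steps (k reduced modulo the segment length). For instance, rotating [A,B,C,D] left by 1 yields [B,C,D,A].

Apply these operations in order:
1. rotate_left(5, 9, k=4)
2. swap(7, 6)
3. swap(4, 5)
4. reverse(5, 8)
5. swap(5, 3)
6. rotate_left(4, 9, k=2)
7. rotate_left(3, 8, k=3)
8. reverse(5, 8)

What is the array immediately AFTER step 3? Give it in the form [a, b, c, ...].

After 1 (rotate_left(5, 9, k=4)): [1, 5, 2, 4, 3, 0, 7, 6, 8, 9]
After 2 (swap(7, 6)): [1, 5, 2, 4, 3, 0, 6, 7, 8, 9]
After 3 (swap(4, 5)): [1, 5, 2, 4, 0, 3, 6, 7, 8, 9]

Answer: [1, 5, 2, 4, 0, 3, 6, 7, 8, 9]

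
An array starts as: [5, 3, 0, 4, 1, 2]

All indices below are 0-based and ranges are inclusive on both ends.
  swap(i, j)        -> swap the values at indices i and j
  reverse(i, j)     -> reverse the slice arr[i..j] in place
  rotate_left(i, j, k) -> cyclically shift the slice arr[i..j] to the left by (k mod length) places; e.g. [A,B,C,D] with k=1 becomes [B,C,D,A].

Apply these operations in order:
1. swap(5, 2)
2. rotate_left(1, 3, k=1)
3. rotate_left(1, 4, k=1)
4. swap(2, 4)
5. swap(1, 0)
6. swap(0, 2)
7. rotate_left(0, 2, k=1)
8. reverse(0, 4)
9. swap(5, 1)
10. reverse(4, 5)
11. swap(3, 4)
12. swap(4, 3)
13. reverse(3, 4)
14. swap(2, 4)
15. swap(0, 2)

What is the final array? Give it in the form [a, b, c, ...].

After 1 (swap(5, 2)): [5, 3, 2, 4, 1, 0]
After 2 (rotate_left(1, 3, k=1)): [5, 2, 4, 3, 1, 0]
After 3 (rotate_left(1, 4, k=1)): [5, 4, 3, 1, 2, 0]
After 4 (swap(2, 4)): [5, 4, 2, 1, 3, 0]
After 5 (swap(1, 0)): [4, 5, 2, 1, 3, 0]
After 6 (swap(0, 2)): [2, 5, 4, 1, 3, 0]
After 7 (rotate_left(0, 2, k=1)): [5, 4, 2, 1, 3, 0]
After 8 (reverse(0, 4)): [3, 1, 2, 4, 5, 0]
After 9 (swap(5, 1)): [3, 0, 2, 4, 5, 1]
After 10 (reverse(4, 5)): [3, 0, 2, 4, 1, 5]
After 11 (swap(3, 4)): [3, 0, 2, 1, 4, 5]
After 12 (swap(4, 3)): [3, 0, 2, 4, 1, 5]
After 13 (reverse(3, 4)): [3, 0, 2, 1, 4, 5]
After 14 (swap(2, 4)): [3, 0, 4, 1, 2, 5]
After 15 (swap(0, 2)): [4, 0, 3, 1, 2, 5]

Answer: [4, 0, 3, 1, 2, 5]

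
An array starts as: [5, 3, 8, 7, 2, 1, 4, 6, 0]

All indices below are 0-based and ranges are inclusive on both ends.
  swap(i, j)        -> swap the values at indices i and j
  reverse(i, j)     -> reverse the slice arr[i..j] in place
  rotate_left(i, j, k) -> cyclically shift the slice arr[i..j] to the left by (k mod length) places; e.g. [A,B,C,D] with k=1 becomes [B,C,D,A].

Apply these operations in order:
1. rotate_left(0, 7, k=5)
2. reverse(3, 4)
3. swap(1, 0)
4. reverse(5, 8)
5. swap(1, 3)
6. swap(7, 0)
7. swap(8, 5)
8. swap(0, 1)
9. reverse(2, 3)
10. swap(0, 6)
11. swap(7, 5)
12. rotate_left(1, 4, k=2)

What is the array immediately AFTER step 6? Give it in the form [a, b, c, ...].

Answer: [7, 3, 6, 1, 5, 0, 2, 4, 8]

Derivation:
After 1 (rotate_left(0, 7, k=5)): [1, 4, 6, 5, 3, 8, 7, 2, 0]
After 2 (reverse(3, 4)): [1, 4, 6, 3, 5, 8, 7, 2, 0]
After 3 (swap(1, 0)): [4, 1, 6, 3, 5, 8, 7, 2, 0]
After 4 (reverse(5, 8)): [4, 1, 6, 3, 5, 0, 2, 7, 8]
After 5 (swap(1, 3)): [4, 3, 6, 1, 5, 0, 2, 7, 8]
After 6 (swap(7, 0)): [7, 3, 6, 1, 5, 0, 2, 4, 8]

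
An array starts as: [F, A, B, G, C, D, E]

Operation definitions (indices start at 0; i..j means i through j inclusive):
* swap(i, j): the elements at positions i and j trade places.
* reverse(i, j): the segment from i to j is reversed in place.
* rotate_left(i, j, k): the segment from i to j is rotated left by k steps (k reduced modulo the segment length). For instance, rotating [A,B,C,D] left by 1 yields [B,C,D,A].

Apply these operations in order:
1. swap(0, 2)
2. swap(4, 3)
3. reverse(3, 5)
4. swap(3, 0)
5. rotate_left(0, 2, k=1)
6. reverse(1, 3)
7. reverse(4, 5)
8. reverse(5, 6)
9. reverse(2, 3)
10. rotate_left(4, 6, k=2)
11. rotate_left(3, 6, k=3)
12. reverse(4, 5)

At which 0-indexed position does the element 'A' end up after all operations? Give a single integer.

Answer: 0

Derivation:
After 1 (swap(0, 2)): [B, A, F, G, C, D, E]
After 2 (swap(4, 3)): [B, A, F, C, G, D, E]
After 3 (reverse(3, 5)): [B, A, F, D, G, C, E]
After 4 (swap(3, 0)): [D, A, F, B, G, C, E]
After 5 (rotate_left(0, 2, k=1)): [A, F, D, B, G, C, E]
After 6 (reverse(1, 3)): [A, B, D, F, G, C, E]
After 7 (reverse(4, 5)): [A, B, D, F, C, G, E]
After 8 (reverse(5, 6)): [A, B, D, F, C, E, G]
After 9 (reverse(2, 3)): [A, B, F, D, C, E, G]
After 10 (rotate_left(4, 6, k=2)): [A, B, F, D, G, C, E]
After 11 (rotate_left(3, 6, k=3)): [A, B, F, E, D, G, C]
After 12 (reverse(4, 5)): [A, B, F, E, G, D, C]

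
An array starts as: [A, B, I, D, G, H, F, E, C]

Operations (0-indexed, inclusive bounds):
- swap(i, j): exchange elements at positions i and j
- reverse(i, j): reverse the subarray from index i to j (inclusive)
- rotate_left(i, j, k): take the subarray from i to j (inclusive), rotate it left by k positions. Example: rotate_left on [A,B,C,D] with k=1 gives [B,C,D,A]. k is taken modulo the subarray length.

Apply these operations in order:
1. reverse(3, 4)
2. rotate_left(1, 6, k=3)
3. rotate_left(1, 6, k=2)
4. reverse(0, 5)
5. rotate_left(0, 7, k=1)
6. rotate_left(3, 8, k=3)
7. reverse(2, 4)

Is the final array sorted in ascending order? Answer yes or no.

Answer: no

Derivation:
After 1 (reverse(3, 4)): [A, B, I, G, D, H, F, E, C]
After 2 (rotate_left(1, 6, k=3)): [A, D, H, F, B, I, G, E, C]
After 3 (rotate_left(1, 6, k=2)): [A, F, B, I, G, D, H, E, C]
After 4 (reverse(0, 5)): [D, G, I, B, F, A, H, E, C]
After 5 (rotate_left(0, 7, k=1)): [G, I, B, F, A, H, E, D, C]
After 6 (rotate_left(3, 8, k=3)): [G, I, B, E, D, C, F, A, H]
After 7 (reverse(2, 4)): [G, I, D, E, B, C, F, A, H]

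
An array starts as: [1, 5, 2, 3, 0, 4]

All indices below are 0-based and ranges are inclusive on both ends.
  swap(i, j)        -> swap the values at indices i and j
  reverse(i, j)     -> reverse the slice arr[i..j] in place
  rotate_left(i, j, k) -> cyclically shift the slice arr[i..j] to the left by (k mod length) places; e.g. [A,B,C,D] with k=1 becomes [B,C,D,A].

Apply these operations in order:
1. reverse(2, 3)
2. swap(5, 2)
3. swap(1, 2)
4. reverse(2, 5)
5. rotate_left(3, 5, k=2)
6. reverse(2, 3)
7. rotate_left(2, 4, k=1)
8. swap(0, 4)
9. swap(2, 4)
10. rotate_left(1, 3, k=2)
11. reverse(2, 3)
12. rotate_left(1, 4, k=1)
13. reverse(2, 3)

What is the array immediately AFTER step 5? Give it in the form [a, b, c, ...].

After 1 (reverse(2, 3)): [1, 5, 3, 2, 0, 4]
After 2 (swap(5, 2)): [1, 5, 4, 2, 0, 3]
After 3 (swap(1, 2)): [1, 4, 5, 2, 0, 3]
After 4 (reverse(2, 5)): [1, 4, 3, 0, 2, 5]
After 5 (rotate_left(3, 5, k=2)): [1, 4, 3, 5, 0, 2]

Answer: [1, 4, 3, 5, 0, 2]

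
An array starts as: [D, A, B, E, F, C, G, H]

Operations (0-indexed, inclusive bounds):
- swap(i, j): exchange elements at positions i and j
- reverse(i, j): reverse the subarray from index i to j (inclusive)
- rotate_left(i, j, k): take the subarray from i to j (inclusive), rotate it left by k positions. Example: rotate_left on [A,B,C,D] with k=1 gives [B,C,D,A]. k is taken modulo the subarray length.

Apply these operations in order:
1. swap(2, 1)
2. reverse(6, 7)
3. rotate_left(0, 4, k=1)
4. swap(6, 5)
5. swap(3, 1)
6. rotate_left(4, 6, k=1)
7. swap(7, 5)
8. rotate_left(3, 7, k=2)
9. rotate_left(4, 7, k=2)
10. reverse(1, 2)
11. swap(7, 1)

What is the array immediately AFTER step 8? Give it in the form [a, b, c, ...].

After 1 (swap(2, 1)): [D, B, A, E, F, C, G, H]
After 2 (reverse(6, 7)): [D, B, A, E, F, C, H, G]
After 3 (rotate_left(0, 4, k=1)): [B, A, E, F, D, C, H, G]
After 4 (swap(6, 5)): [B, A, E, F, D, H, C, G]
After 5 (swap(3, 1)): [B, F, E, A, D, H, C, G]
After 6 (rotate_left(4, 6, k=1)): [B, F, E, A, H, C, D, G]
After 7 (swap(7, 5)): [B, F, E, A, H, G, D, C]
After 8 (rotate_left(3, 7, k=2)): [B, F, E, G, D, C, A, H]

Answer: [B, F, E, G, D, C, A, H]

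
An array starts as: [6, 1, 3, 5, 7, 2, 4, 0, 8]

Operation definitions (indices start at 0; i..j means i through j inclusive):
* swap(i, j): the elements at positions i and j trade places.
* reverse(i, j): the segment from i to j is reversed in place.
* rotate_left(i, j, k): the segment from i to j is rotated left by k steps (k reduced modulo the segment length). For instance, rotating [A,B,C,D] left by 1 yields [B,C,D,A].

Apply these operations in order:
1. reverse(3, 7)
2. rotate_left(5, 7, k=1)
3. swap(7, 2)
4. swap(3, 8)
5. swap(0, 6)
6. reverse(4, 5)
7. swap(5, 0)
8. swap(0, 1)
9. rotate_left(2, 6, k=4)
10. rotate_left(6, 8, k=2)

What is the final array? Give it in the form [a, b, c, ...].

After 1 (reverse(3, 7)): [6, 1, 3, 0, 4, 2, 7, 5, 8]
After 2 (rotate_left(5, 7, k=1)): [6, 1, 3, 0, 4, 7, 5, 2, 8]
After 3 (swap(7, 2)): [6, 1, 2, 0, 4, 7, 5, 3, 8]
After 4 (swap(3, 8)): [6, 1, 2, 8, 4, 7, 5, 3, 0]
After 5 (swap(0, 6)): [5, 1, 2, 8, 4, 7, 6, 3, 0]
After 6 (reverse(4, 5)): [5, 1, 2, 8, 7, 4, 6, 3, 0]
After 7 (swap(5, 0)): [4, 1, 2, 8, 7, 5, 6, 3, 0]
After 8 (swap(0, 1)): [1, 4, 2, 8, 7, 5, 6, 3, 0]
After 9 (rotate_left(2, 6, k=4)): [1, 4, 6, 2, 8, 7, 5, 3, 0]
After 10 (rotate_left(6, 8, k=2)): [1, 4, 6, 2, 8, 7, 0, 5, 3]

Answer: [1, 4, 6, 2, 8, 7, 0, 5, 3]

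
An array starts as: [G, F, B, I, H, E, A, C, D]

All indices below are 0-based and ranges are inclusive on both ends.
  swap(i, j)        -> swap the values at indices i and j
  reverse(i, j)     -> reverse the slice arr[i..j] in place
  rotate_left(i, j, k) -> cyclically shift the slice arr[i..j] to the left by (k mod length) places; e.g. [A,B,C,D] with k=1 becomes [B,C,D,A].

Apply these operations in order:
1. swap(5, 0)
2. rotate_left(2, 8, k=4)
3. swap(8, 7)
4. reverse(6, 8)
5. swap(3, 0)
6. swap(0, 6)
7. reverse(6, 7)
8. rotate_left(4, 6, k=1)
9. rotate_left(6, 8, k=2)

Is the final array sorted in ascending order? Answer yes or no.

Answer: no

Derivation:
After 1 (swap(5, 0)): [E, F, B, I, H, G, A, C, D]
After 2 (rotate_left(2, 8, k=4)): [E, F, A, C, D, B, I, H, G]
After 3 (swap(8, 7)): [E, F, A, C, D, B, I, G, H]
After 4 (reverse(6, 8)): [E, F, A, C, D, B, H, G, I]
After 5 (swap(3, 0)): [C, F, A, E, D, B, H, G, I]
After 6 (swap(0, 6)): [H, F, A, E, D, B, C, G, I]
After 7 (reverse(6, 7)): [H, F, A, E, D, B, G, C, I]
After 8 (rotate_left(4, 6, k=1)): [H, F, A, E, B, G, D, C, I]
After 9 (rotate_left(6, 8, k=2)): [H, F, A, E, B, G, I, D, C]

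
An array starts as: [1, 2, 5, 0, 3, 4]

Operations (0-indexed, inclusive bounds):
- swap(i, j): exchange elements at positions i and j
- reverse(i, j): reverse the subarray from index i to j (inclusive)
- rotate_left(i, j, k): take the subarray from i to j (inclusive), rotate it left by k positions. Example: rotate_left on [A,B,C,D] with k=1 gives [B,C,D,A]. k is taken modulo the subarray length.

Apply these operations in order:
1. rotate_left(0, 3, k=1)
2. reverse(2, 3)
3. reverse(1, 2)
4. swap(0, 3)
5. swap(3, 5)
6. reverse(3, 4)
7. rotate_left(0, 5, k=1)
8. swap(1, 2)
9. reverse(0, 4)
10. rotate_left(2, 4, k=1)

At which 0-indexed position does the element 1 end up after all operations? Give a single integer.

Answer: 3

Derivation:
After 1 (rotate_left(0, 3, k=1)): [2, 5, 0, 1, 3, 4]
After 2 (reverse(2, 3)): [2, 5, 1, 0, 3, 4]
After 3 (reverse(1, 2)): [2, 1, 5, 0, 3, 4]
After 4 (swap(0, 3)): [0, 1, 5, 2, 3, 4]
After 5 (swap(3, 5)): [0, 1, 5, 4, 3, 2]
After 6 (reverse(3, 4)): [0, 1, 5, 3, 4, 2]
After 7 (rotate_left(0, 5, k=1)): [1, 5, 3, 4, 2, 0]
After 8 (swap(1, 2)): [1, 3, 5, 4, 2, 0]
After 9 (reverse(0, 4)): [2, 4, 5, 3, 1, 0]
After 10 (rotate_left(2, 4, k=1)): [2, 4, 3, 1, 5, 0]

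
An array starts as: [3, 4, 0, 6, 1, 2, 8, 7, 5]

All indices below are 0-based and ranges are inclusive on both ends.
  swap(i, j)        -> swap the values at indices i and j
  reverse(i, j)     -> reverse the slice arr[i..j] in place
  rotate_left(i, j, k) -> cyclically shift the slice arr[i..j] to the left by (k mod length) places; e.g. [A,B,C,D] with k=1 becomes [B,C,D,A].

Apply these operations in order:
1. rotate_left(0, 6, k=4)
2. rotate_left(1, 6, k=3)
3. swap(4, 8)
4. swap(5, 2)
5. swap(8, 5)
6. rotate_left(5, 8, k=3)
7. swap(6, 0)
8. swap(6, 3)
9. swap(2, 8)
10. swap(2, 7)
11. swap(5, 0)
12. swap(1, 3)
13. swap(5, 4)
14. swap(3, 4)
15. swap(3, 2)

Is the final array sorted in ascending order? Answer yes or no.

Answer: yes

Derivation:
After 1 (rotate_left(0, 6, k=4)): [1, 2, 8, 3, 4, 0, 6, 7, 5]
After 2 (rotate_left(1, 6, k=3)): [1, 4, 0, 6, 2, 8, 3, 7, 5]
After 3 (swap(4, 8)): [1, 4, 0, 6, 5, 8, 3, 7, 2]
After 4 (swap(5, 2)): [1, 4, 8, 6, 5, 0, 3, 7, 2]
After 5 (swap(8, 5)): [1, 4, 8, 6, 5, 2, 3, 7, 0]
After 6 (rotate_left(5, 8, k=3)): [1, 4, 8, 6, 5, 0, 2, 3, 7]
After 7 (swap(6, 0)): [2, 4, 8, 6, 5, 0, 1, 3, 7]
After 8 (swap(6, 3)): [2, 4, 8, 1, 5, 0, 6, 3, 7]
After 9 (swap(2, 8)): [2, 4, 7, 1, 5, 0, 6, 3, 8]
After 10 (swap(2, 7)): [2, 4, 3, 1, 5, 0, 6, 7, 8]
After 11 (swap(5, 0)): [0, 4, 3, 1, 5, 2, 6, 7, 8]
After 12 (swap(1, 3)): [0, 1, 3, 4, 5, 2, 6, 7, 8]
After 13 (swap(5, 4)): [0, 1, 3, 4, 2, 5, 6, 7, 8]
After 14 (swap(3, 4)): [0, 1, 3, 2, 4, 5, 6, 7, 8]
After 15 (swap(3, 2)): [0, 1, 2, 3, 4, 5, 6, 7, 8]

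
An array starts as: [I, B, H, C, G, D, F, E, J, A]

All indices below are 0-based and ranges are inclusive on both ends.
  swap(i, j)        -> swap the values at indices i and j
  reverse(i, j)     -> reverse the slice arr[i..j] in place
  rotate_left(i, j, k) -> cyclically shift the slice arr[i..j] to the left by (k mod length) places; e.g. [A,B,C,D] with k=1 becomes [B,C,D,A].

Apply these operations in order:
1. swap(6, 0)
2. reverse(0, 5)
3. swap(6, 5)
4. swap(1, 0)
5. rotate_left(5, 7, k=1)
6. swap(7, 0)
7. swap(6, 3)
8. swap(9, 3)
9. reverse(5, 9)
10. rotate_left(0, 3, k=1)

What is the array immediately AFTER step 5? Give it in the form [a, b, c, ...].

Answer: [G, D, C, H, B, F, E, I, J, A]

Derivation:
After 1 (swap(6, 0)): [F, B, H, C, G, D, I, E, J, A]
After 2 (reverse(0, 5)): [D, G, C, H, B, F, I, E, J, A]
After 3 (swap(6, 5)): [D, G, C, H, B, I, F, E, J, A]
After 4 (swap(1, 0)): [G, D, C, H, B, I, F, E, J, A]
After 5 (rotate_left(5, 7, k=1)): [G, D, C, H, B, F, E, I, J, A]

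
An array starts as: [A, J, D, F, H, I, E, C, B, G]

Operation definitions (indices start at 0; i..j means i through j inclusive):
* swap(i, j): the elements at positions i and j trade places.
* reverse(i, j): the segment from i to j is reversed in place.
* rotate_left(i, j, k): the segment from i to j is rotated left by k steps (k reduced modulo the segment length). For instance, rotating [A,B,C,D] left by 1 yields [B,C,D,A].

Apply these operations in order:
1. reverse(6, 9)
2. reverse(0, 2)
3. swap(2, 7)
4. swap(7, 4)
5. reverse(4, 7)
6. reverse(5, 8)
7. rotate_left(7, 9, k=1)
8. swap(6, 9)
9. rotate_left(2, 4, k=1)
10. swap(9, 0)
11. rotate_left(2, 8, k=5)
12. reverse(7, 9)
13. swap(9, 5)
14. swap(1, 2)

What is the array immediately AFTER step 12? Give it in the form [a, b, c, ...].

Answer: [A, J, G, E, F, H, B, D, I, C]

Derivation:
After 1 (reverse(6, 9)): [A, J, D, F, H, I, G, B, C, E]
After 2 (reverse(0, 2)): [D, J, A, F, H, I, G, B, C, E]
After 3 (swap(2, 7)): [D, J, B, F, H, I, G, A, C, E]
After 4 (swap(7, 4)): [D, J, B, F, A, I, G, H, C, E]
After 5 (reverse(4, 7)): [D, J, B, F, H, G, I, A, C, E]
After 6 (reverse(5, 8)): [D, J, B, F, H, C, A, I, G, E]
After 7 (rotate_left(7, 9, k=1)): [D, J, B, F, H, C, A, G, E, I]
After 8 (swap(6, 9)): [D, J, B, F, H, C, I, G, E, A]
After 9 (rotate_left(2, 4, k=1)): [D, J, F, H, B, C, I, G, E, A]
After 10 (swap(9, 0)): [A, J, F, H, B, C, I, G, E, D]
After 11 (rotate_left(2, 8, k=5)): [A, J, G, E, F, H, B, C, I, D]
After 12 (reverse(7, 9)): [A, J, G, E, F, H, B, D, I, C]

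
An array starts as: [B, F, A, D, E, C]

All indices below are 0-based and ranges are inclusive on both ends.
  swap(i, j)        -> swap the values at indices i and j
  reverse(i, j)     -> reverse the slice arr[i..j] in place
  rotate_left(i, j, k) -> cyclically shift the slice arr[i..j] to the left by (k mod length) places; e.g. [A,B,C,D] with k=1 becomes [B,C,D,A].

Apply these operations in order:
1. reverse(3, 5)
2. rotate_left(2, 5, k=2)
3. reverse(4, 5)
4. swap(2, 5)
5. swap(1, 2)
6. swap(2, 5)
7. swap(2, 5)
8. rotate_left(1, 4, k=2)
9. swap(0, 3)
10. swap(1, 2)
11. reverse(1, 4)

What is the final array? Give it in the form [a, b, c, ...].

Answer: [A, F, B, D, C, E]

Derivation:
After 1 (reverse(3, 5)): [B, F, A, C, E, D]
After 2 (rotate_left(2, 5, k=2)): [B, F, E, D, A, C]
After 3 (reverse(4, 5)): [B, F, E, D, C, A]
After 4 (swap(2, 5)): [B, F, A, D, C, E]
After 5 (swap(1, 2)): [B, A, F, D, C, E]
After 6 (swap(2, 5)): [B, A, E, D, C, F]
After 7 (swap(2, 5)): [B, A, F, D, C, E]
After 8 (rotate_left(1, 4, k=2)): [B, D, C, A, F, E]
After 9 (swap(0, 3)): [A, D, C, B, F, E]
After 10 (swap(1, 2)): [A, C, D, B, F, E]
After 11 (reverse(1, 4)): [A, F, B, D, C, E]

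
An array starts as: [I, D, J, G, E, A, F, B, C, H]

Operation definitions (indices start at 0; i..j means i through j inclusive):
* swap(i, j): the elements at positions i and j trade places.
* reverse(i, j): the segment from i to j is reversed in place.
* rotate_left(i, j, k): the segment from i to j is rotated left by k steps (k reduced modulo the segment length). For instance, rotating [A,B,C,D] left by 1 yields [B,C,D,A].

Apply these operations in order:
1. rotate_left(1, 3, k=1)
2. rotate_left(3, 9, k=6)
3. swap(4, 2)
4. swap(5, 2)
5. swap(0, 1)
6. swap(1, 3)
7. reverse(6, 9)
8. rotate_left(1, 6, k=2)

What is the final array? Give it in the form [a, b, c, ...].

Answer: [J, I, G, D, C, H, E, B, F, A]

Derivation:
After 1 (rotate_left(1, 3, k=1)): [I, J, G, D, E, A, F, B, C, H]
After 2 (rotate_left(3, 9, k=6)): [I, J, G, H, D, E, A, F, B, C]
After 3 (swap(4, 2)): [I, J, D, H, G, E, A, F, B, C]
After 4 (swap(5, 2)): [I, J, E, H, G, D, A, F, B, C]
After 5 (swap(0, 1)): [J, I, E, H, G, D, A, F, B, C]
After 6 (swap(1, 3)): [J, H, E, I, G, D, A, F, B, C]
After 7 (reverse(6, 9)): [J, H, E, I, G, D, C, B, F, A]
After 8 (rotate_left(1, 6, k=2)): [J, I, G, D, C, H, E, B, F, A]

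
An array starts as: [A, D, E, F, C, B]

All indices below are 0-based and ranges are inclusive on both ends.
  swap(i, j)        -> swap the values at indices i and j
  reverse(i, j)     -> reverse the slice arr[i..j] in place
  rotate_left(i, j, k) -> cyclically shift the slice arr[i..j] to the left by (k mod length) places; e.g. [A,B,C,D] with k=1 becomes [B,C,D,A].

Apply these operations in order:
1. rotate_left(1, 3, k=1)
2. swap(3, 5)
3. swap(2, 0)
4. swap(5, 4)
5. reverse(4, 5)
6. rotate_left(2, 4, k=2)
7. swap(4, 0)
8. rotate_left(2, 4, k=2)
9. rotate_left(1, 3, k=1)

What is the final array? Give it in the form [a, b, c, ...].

Answer: [B, F, C, E, A, D]

Derivation:
After 1 (rotate_left(1, 3, k=1)): [A, E, F, D, C, B]
After 2 (swap(3, 5)): [A, E, F, B, C, D]
After 3 (swap(2, 0)): [F, E, A, B, C, D]
After 4 (swap(5, 4)): [F, E, A, B, D, C]
After 5 (reverse(4, 5)): [F, E, A, B, C, D]
After 6 (rotate_left(2, 4, k=2)): [F, E, C, A, B, D]
After 7 (swap(4, 0)): [B, E, C, A, F, D]
After 8 (rotate_left(2, 4, k=2)): [B, E, F, C, A, D]
After 9 (rotate_left(1, 3, k=1)): [B, F, C, E, A, D]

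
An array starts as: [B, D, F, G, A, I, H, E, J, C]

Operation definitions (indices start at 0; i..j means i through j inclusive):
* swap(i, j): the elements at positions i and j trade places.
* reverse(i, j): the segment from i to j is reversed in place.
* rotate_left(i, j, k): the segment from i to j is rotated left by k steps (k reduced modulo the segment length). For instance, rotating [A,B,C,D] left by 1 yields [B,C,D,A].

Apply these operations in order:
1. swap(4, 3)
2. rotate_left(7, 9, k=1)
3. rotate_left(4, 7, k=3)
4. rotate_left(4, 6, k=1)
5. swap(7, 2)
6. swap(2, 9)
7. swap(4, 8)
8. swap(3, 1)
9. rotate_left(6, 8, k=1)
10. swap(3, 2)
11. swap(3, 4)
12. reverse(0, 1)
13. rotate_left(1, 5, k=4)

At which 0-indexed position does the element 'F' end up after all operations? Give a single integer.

After 1 (swap(4, 3)): [B, D, F, A, G, I, H, E, J, C]
After 2 (rotate_left(7, 9, k=1)): [B, D, F, A, G, I, H, J, C, E]
After 3 (rotate_left(4, 7, k=3)): [B, D, F, A, J, G, I, H, C, E]
After 4 (rotate_left(4, 6, k=1)): [B, D, F, A, G, I, J, H, C, E]
After 5 (swap(7, 2)): [B, D, H, A, G, I, J, F, C, E]
After 6 (swap(2, 9)): [B, D, E, A, G, I, J, F, C, H]
After 7 (swap(4, 8)): [B, D, E, A, C, I, J, F, G, H]
After 8 (swap(3, 1)): [B, A, E, D, C, I, J, F, G, H]
After 9 (rotate_left(6, 8, k=1)): [B, A, E, D, C, I, F, G, J, H]
After 10 (swap(3, 2)): [B, A, D, E, C, I, F, G, J, H]
After 11 (swap(3, 4)): [B, A, D, C, E, I, F, G, J, H]
After 12 (reverse(0, 1)): [A, B, D, C, E, I, F, G, J, H]
After 13 (rotate_left(1, 5, k=4)): [A, I, B, D, C, E, F, G, J, H]

Answer: 6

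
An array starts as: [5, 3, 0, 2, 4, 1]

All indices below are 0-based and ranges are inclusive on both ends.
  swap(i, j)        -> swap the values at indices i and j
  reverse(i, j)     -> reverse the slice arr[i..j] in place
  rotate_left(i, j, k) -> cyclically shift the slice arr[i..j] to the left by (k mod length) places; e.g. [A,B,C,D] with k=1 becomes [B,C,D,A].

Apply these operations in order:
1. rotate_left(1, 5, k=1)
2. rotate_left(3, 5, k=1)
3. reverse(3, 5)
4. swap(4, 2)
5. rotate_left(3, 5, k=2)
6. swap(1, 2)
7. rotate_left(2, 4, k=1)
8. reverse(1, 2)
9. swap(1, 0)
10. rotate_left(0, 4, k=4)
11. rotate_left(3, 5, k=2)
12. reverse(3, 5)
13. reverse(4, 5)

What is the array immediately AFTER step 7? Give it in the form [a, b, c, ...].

Answer: [5, 3, 1, 4, 0, 2]

Derivation:
After 1 (rotate_left(1, 5, k=1)): [5, 0, 2, 4, 1, 3]
After 2 (rotate_left(3, 5, k=1)): [5, 0, 2, 1, 3, 4]
After 3 (reverse(3, 5)): [5, 0, 2, 4, 3, 1]
After 4 (swap(4, 2)): [5, 0, 3, 4, 2, 1]
After 5 (rotate_left(3, 5, k=2)): [5, 0, 3, 1, 4, 2]
After 6 (swap(1, 2)): [5, 3, 0, 1, 4, 2]
After 7 (rotate_left(2, 4, k=1)): [5, 3, 1, 4, 0, 2]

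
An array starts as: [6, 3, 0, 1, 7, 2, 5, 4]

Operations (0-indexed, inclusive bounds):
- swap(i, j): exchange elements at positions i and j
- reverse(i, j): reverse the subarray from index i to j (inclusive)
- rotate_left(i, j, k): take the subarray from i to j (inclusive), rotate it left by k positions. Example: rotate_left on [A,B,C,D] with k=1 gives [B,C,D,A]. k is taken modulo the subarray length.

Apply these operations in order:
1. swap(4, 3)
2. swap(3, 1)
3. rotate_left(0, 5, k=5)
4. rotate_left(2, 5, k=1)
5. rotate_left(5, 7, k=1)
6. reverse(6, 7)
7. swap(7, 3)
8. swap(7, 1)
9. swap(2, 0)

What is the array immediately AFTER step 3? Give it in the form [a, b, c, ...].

Answer: [2, 6, 7, 0, 3, 1, 5, 4]

Derivation:
After 1 (swap(4, 3)): [6, 3, 0, 7, 1, 2, 5, 4]
After 2 (swap(3, 1)): [6, 7, 0, 3, 1, 2, 5, 4]
After 3 (rotate_left(0, 5, k=5)): [2, 6, 7, 0, 3, 1, 5, 4]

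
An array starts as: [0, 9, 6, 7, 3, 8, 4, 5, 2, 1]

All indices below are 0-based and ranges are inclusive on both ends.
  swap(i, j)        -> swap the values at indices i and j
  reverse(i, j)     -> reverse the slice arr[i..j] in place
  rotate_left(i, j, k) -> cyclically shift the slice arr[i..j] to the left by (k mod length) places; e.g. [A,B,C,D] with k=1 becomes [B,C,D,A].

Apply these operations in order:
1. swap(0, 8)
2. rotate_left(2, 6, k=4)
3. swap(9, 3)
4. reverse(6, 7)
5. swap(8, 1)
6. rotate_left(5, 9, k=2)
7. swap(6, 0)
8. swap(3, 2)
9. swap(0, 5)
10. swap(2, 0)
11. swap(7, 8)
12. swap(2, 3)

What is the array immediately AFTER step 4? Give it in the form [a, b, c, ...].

Answer: [2, 9, 4, 1, 7, 3, 5, 8, 0, 6]

Derivation:
After 1 (swap(0, 8)): [2, 9, 6, 7, 3, 8, 4, 5, 0, 1]
After 2 (rotate_left(2, 6, k=4)): [2, 9, 4, 6, 7, 3, 8, 5, 0, 1]
After 3 (swap(9, 3)): [2, 9, 4, 1, 7, 3, 8, 5, 0, 6]
After 4 (reverse(6, 7)): [2, 9, 4, 1, 7, 3, 5, 8, 0, 6]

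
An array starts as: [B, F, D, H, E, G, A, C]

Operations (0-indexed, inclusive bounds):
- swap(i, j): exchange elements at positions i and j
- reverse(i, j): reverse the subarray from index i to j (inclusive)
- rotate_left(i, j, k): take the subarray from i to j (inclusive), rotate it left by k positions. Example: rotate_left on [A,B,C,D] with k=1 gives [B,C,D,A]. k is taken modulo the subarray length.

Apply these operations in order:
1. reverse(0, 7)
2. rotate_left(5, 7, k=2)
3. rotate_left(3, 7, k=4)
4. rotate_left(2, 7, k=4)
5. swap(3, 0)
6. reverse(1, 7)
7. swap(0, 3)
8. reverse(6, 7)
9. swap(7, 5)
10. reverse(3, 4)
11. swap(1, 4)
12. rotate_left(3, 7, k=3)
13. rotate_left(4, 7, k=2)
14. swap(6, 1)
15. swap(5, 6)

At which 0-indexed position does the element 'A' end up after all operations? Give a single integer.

Answer: 3

Derivation:
After 1 (reverse(0, 7)): [C, A, G, E, H, D, F, B]
After 2 (rotate_left(5, 7, k=2)): [C, A, G, E, H, B, D, F]
After 3 (rotate_left(3, 7, k=4)): [C, A, G, F, E, H, B, D]
After 4 (rotate_left(2, 7, k=4)): [C, A, B, D, G, F, E, H]
After 5 (swap(3, 0)): [D, A, B, C, G, F, E, H]
After 6 (reverse(1, 7)): [D, H, E, F, G, C, B, A]
After 7 (swap(0, 3)): [F, H, E, D, G, C, B, A]
After 8 (reverse(6, 7)): [F, H, E, D, G, C, A, B]
After 9 (swap(7, 5)): [F, H, E, D, G, B, A, C]
After 10 (reverse(3, 4)): [F, H, E, G, D, B, A, C]
After 11 (swap(1, 4)): [F, D, E, G, H, B, A, C]
After 12 (rotate_left(3, 7, k=3)): [F, D, E, A, C, G, H, B]
After 13 (rotate_left(4, 7, k=2)): [F, D, E, A, H, B, C, G]
After 14 (swap(6, 1)): [F, C, E, A, H, B, D, G]
After 15 (swap(5, 6)): [F, C, E, A, H, D, B, G]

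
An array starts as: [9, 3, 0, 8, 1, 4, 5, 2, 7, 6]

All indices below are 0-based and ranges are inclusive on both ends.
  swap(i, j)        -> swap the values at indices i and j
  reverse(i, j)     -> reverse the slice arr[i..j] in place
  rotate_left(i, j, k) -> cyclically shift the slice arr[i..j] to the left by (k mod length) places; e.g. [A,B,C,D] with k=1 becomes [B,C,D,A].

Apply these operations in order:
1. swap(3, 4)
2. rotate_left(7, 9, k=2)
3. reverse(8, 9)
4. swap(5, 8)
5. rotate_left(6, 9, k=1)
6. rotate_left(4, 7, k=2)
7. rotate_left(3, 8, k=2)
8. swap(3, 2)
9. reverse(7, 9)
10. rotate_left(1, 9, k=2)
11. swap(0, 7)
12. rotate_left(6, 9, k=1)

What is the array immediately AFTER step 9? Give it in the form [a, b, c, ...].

After 1 (swap(3, 4)): [9, 3, 0, 1, 8, 4, 5, 2, 7, 6]
After 2 (rotate_left(7, 9, k=2)): [9, 3, 0, 1, 8, 4, 5, 6, 2, 7]
After 3 (reverse(8, 9)): [9, 3, 0, 1, 8, 4, 5, 6, 7, 2]
After 4 (swap(5, 8)): [9, 3, 0, 1, 8, 7, 5, 6, 4, 2]
After 5 (rotate_left(6, 9, k=1)): [9, 3, 0, 1, 8, 7, 6, 4, 2, 5]
After 6 (rotate_left(4, 7, k=2)): [9, 3, 0, 1, 6, 4, 8, 7, 2, 5]
After 7 (rotate_left(3, 8, k=2)): [9, 3, 0, 4, 8, 7, 2, 1, 6, 5]
After 8 (swap(3, 2)): [9, 3, 4, 0, 8, 7, 2, 1, 6, 5]
After 9 (reverse(7, 9)): [9, 3, 4, 0, 8, 7, 2, 5, 6, 1]

Answer: [9, 3, 4, 0, 8, 7, 2, 5, 6, 1]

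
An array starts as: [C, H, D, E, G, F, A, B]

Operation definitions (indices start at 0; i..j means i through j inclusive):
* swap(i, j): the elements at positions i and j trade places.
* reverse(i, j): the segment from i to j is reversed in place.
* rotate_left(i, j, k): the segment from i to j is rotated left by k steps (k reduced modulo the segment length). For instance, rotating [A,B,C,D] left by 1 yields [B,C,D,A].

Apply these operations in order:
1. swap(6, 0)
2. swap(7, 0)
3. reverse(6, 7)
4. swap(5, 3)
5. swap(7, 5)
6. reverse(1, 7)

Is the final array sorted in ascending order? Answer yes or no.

After 1 (swap(6, 0)): [A, H, D, E, G, F, C, B]
After 2 (swap(7, 0)): [B, H, D, E, G, F, C, A]
After 3 (reverse(6, 7)): [B, H, D, E, G, F, A, C]
After 4 (swap(5, 3)): [B, H, D, F, G, E, A, C]
After 5 (swap(7, 5)): [B, H, D, F, G, C, A, E]
After 6 (reverse(1, 7)): [B, E, A, C, G, F, D, H]

Answer: no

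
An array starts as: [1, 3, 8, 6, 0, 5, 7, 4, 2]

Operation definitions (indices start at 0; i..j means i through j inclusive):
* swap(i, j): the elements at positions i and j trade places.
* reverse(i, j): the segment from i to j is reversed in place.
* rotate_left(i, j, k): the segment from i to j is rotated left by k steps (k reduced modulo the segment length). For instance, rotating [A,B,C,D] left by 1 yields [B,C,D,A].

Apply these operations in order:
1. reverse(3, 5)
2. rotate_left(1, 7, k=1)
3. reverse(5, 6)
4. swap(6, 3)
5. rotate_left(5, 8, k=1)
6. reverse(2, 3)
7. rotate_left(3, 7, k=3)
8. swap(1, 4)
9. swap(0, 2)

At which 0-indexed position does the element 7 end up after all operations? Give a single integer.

After 1 (reverse(3, 5)): [1, 3, 8, 5, 0, 6, 7, 4, 2]
After 2 (rotate_left(1, 7, k=1)): [1, 8, 5, 0, 6, 7, 4, 3, 2]
After 3 (reverse(5, 6)): [1, 8, 5, 0, 6, 4, 7, 3, 2]
After 4 (swap(6, 3)): [1, 8, 5, 7, 6, 4, 0, 3, 2]
After 5 (rotate_left(5, 8, k=1)): [1, 8, 5, 7, 6, 0, 3, 2, 4]
After 6 (reverse(2, 3)): [1, 8, 7, 5, 6, 0, 3, 2, 4]
After 7 (rotate_left(3, 7, k=3)): [1, 8, 7, 3, 2, 5, 6, 0, 4]
After 8 (swap(1, 4)): [1, 2, 7, 3, 8, 5, 6, 0, 4]
After 9 (swap(0, 2)): [7, 2, 1, 3, 8, 5, 6, 0, 4]

Answer: 0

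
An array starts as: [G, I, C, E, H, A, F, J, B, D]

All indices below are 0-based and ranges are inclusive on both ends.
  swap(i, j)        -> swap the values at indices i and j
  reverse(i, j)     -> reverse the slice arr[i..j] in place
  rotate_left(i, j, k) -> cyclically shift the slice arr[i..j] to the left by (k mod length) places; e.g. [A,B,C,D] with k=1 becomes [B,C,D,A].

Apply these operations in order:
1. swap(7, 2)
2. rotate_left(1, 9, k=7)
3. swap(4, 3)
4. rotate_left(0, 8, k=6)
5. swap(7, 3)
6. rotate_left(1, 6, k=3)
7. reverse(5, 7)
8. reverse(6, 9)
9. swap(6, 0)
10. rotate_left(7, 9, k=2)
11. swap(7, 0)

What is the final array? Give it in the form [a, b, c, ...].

Answer: [I, B, D, J, A, G, H, C, E, F]

Derivation:
After 1 (swap(7, 2)): [G, I, J, E, H, A, F, C, B, D]
After 2 (rotate_left(1, 9, k=7)): [G, B, D, I, J, E, H, A, F, C]
After 3 (swap(4, 3)): [G, B, D, J, I, E, H, A, F, C]
After 4 (rotate_left(0, 8, k=6)): [H, A, F, G, B, D, J, I, E, C]
After 5 (swap(7, 3)): [H, A, F, I, B, D, J, G, E, C]
After 6 (rotate_left(1, 6, k=3)): [H, B, D, J, A, F, I, G, E, C]
After 7 (reverse(5, 7)): [H, B, D, J, A, G, I, F, E, C]
After 8 (reverse(6, 9)): [H, B, D, J, A, G, C, E, F, I]
After 9 (swap(6, 0)): [C, B, D, J, A, G, H, E, F, I]
After 10 (rotate_left(7, 9, k=2)): [C, B, D, J, A, G, H, I, E, F]
After 11 (swap(7, 0)): [I, B, D, J, A, G, H, C, E, F]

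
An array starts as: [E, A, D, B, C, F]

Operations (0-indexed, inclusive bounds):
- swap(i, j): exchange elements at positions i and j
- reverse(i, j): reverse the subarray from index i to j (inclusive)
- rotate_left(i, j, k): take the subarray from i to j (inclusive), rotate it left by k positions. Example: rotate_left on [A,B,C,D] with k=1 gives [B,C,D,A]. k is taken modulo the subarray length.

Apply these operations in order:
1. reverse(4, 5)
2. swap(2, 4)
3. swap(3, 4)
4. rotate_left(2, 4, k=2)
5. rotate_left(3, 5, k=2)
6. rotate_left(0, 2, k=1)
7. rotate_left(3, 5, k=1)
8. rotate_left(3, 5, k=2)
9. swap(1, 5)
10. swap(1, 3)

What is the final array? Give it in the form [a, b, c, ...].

Answer: [A, C, E, D, F, B]

Derivation:
After 1 (reverse(4, 5)): [E, A, D, B, F, C]
After 2 (swap(2, 4)): [E, A, F, B, D, C]
After 3 (swap(3, 4)): [E, A, F, D, B, C]
After 4 (rotate_left(2, 4, k=2)): [E, A, B, F, D, C]
After 5 (rotate_left(3, 5, k=2)): [E, A, B, C, F, D]
After 6 (rotate_left(0, 2, k=1)): [A, B, E, C, F, D]
After 7 (rotate_left(3, 5, k=1)): [A, B, E, F, D, C]
After 8 (rotate_left(3, 5, k=2)): [A, B, E, C, F, D]
After 9 (swap(1, 5)): [A, D, E, C, F, B]
After 10 (swap(1, 3)): [A, C, E, D, F, B]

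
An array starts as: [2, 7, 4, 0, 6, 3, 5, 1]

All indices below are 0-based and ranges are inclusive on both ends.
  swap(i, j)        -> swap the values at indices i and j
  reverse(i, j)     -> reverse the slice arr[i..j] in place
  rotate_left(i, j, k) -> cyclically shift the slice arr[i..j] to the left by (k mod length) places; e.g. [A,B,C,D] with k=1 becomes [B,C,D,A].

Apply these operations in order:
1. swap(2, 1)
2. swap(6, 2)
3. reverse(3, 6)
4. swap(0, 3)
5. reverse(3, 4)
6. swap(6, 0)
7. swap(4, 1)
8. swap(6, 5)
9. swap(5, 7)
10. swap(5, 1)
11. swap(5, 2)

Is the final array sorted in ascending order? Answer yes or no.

Answer: yes

Derivation:
After 1 (swap(2, 1)): [2, 4, 7, 0, 6, 3, 5, 1]
After 2 (swap(6, 2)): [2, 4, 5, 0, 6, 3, 7, 1]
After 3 (reverse(3, 6)): [2, 4, 5, 7, 3, 6, 0, 1]
After 4 (swap(0, 3)): [7, 4, 5, 2, 3, 6, 0, 1]
After 5 (reverse(3, 4)): [7, 4, 5, 3, 2, 6, 0, 1]
After 6 (swap(6, 0)): [0, 4, 5, 3, 2, 6, 7, 1]
After 7 (swap(4, 1)): [0, 2, 5, 3, 4, 6, 7, 1]
After 8 (swap(6, 5)): [0, 2, 5, 3, 4, 7, 6, 1]
After 9 (swap(5, 7)): [0, 2, 5, 3, 4, 1, 6, 7]
After 10 (swap(5, 1)): [0, 1, 5, 3, 4, 2, 6, 7]
After 11 (swap(5, 2)): [0, 1, 2, 3, 4, 5, 6, 7]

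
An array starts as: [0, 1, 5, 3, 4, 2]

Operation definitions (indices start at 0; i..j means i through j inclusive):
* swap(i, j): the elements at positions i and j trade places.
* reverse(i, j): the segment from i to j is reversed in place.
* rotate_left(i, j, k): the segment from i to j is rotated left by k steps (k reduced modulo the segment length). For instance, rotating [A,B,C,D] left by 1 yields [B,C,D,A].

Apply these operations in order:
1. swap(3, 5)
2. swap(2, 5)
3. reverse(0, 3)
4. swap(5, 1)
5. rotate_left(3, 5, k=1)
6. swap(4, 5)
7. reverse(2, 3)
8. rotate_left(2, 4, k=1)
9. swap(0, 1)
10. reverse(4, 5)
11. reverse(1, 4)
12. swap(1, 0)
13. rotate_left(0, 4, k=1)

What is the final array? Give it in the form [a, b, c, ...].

After 1 (swap(3, 5)): [0, 1, 5, 2, 4, 3]
After 2 (swap(2, 5)): [0, 1, 3, 2, 4, 5]
After 3 (reverse(0, 3)): [2, 3, 1, 0, 4, 5]
After 4 (swap(5, 1)): [2, 5, 1, 0, 4, 3]
After 5 (rotate_left(3, 5, k=1)): [2, 5, 1, 4, 3, 0]
After 6 (swap(4, 5)): [2, 5, 1, 4, 0, 3]
After 7 (reverse(2, 3)): [2, 5, 4, 1, 0, 3]
After 8 (rotate_left(2, 4, k=1)): [2, 5, 1, 0, 4, 3]
After 9 (swap(0, 1)): [5, 2, 1, 0, 4, 3]
After 10 (reverse(4, 5)): [5, 2, 1, 0, 3, 4]
After 11 (reverse(1, 4)): [5, 3, 0, 1, 2, 4]
After 12 (swap(1, 0)): [3, 5, 0, 1, 2, 4]
After 13 (rotate_left(0, 4, k=1)): [5, 0, 1, 2, 3, 4]

Answer: [5, 0, 1, 2, 3, 4]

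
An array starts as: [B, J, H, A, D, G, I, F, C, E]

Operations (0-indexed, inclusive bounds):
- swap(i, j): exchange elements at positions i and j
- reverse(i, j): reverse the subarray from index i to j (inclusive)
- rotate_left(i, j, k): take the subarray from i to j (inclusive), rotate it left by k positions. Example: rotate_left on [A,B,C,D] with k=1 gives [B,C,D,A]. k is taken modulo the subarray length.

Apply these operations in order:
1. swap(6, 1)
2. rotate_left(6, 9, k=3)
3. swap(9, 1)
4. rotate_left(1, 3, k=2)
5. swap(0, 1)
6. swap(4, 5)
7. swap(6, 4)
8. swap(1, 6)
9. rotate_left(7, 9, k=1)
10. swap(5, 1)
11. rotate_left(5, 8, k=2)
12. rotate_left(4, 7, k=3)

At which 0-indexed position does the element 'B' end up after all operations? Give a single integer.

Answer: 8

Derivation:
After 1 (swap(6, 1)): [B, I, H, A, D, G, J, F, C, E]
After 2 (rotate_left(6, 9, k=3)): [B, I, H, A, D, G, E, J, F, C]
After 3 (swap(9, 1)): [B, C, H, A, D, G, E, J, F, I]
After 4 (rotate_left(1, 3, k=2)): [B, A, C, H, D, G, E, J, F, I]
After 5 (swap(0, 1)): [A, B, C, H, D, G, E, J, F, I]
After 6 (swap(4, 5)): [A, B, C, H, G, D, E, J, F, I]
After 7 (swap(6, 4)): [A, B, C, H, E, D, G, J, F, I]
After 8 (swap(1, 6)): [A, G, C, H, E, D, B, J, F, I]
After 9 (rotate_left(7, 9, k=1)): [A, G, C, H, E, D, B, F, I, J]
After 10 (swap(5, 1)): [A, D, C, H, E, G, B, F, I, J]
After 11 (rotate_left(5, 8, k=2)): [A, D, C, H, E, F, I, G, B, J]
After 12 (rotate_left(4, 7, k=3)): [A, D, C, H, G, E, F, I, B, J]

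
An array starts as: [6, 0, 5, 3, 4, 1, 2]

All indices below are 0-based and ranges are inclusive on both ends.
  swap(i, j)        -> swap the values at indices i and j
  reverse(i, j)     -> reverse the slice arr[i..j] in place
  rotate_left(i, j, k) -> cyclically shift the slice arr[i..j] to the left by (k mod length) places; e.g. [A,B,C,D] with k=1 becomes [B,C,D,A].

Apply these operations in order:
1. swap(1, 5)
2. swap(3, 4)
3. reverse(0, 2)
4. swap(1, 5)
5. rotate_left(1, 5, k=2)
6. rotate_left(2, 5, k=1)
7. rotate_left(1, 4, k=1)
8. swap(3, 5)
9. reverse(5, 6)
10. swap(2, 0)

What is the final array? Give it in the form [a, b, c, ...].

Answer: [0, 1, 5, 3, 4, 2, 6]

Derivation:
After 1 (swap(1, 5)): [6, 1, 5, 3, 4, 0, 2]
After 2 (swap(3, 4)): [6, 1, 5, 4, 3, 0, 2]
After 3 (reverse(0, 2)): [5, 1, 6, 4, 3, 0, 2]
After 4 (swap(1, 5)): [5, 0, 6, 4, 3, 1, 2]
After 5 (rotate_left(1, 5, k=2)): [5, 4, 3, 1, 0, 6, 2]
After 6 (rotate_left(2, 5, k=1)): [5, 4, 1, 0, 6, 3, 2]
After 7 (rotate_left(1, 4, k=1)): [5, 1, 0, 6, 4, 3, 2]
After 8 (swap(3, 5)): [5, 1, 0, 3, 4, 6, 2]
After 9 (reverse(5, 6)): [5, 1, 0, 3, 4, 2, 6]
After 10 (swap(2, 0)): [0, 1, 5, 3, 4, 2, 6]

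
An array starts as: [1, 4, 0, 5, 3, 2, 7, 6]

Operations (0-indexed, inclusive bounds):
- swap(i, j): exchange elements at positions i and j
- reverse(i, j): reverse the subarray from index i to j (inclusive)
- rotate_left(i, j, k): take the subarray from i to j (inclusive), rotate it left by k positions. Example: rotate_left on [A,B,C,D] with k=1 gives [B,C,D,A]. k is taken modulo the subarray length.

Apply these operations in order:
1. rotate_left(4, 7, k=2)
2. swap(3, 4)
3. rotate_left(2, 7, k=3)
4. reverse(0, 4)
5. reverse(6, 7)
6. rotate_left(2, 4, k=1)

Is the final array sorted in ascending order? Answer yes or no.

After 1 (rotate_left(4, 7, k=2)): [1, 4, 0, 5, 7, 6, 3, 2]
After 2 (swap(3, 4)): [1, 4, 0, 7, 5, 6, 3, 2]
After 3 (rotate_left(2, 7, k=3)): [1, 4, 6, 3, 2, 0, 7, 5]
After 4 (reverse(0, 4)): [2, 3, 6, 4, 1, 0, 7, 5]
After 5 (reverse(6, 7)): [2, 3, 6, 4, 1, 0, 5, 7]
After 6 (rotate_left(2, 4, k=1)): [2, 3, 4, 1, 6, 0, 5, 7]

Answer: no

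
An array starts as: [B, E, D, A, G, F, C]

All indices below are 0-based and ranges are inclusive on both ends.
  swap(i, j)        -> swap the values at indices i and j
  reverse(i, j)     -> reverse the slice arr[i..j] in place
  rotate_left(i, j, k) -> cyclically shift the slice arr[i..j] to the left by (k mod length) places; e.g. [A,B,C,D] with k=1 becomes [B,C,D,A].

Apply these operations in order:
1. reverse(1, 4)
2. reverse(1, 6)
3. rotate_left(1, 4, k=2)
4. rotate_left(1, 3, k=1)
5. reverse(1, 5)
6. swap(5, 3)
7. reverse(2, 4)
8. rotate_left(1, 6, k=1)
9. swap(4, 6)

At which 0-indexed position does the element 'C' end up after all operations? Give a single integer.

Answer: 1

Derivation:
After 1 (reverse(1, 4)): [B, G, A, D, E, F, C]
After 2 (reverse(1, 6)): [B, C, F, E, D, A, G]
After 3 (rotate_left(1, 4, k=2)): [B, E, D, C, F, A, G]
After 4 (rotate_left(1, 3, k=1)): [B, D, C, E, F, A, G]
After 5 (reverse(1, 5)): [B, A, F, E, C, D, G]
After 6 (swap(5, 3)): [B, A, F, D, C, E, G]
After 7 (reverse(2, 4)): [B, A, C, D, F, E, G]
After 8 (rotate_left(1, 6, k=1)): [B, C, D, F, E, G, A]
After 9 (swap(4, 6)): [B, C, D, F, A, G, E]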